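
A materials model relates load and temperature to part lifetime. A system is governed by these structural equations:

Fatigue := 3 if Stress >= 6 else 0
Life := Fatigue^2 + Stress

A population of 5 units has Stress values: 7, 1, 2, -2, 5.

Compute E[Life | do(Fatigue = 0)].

Every unit gets Fatigue=0 under the intervention. Life values become 7, 1, 2, -2, 5; E[Life|do(Fatigue=0)] = 2.6.

2.6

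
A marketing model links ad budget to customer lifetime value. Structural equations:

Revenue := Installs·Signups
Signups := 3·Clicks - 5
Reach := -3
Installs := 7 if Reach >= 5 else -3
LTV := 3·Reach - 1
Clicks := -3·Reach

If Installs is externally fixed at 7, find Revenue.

do(Installs=7) replaces the equation Installs := 7 if Reach >= 5 else -3 with the constant Installs = 7.
Clicks = -3·Reach  [with Reach=-3]  = 9
Signups = 3·Clicks - 5  [with Clicks=9]  = 22
Revenue = Installs·Signups  [with Installs=7, Signups=22]  = 154

154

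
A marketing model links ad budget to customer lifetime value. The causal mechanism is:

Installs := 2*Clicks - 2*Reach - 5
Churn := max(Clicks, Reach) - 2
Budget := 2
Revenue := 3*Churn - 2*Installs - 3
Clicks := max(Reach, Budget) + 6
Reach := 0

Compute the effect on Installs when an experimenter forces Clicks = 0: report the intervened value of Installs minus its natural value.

The intervention breaks the incoming arrows to Clicks: Clicks := max(Reach, Budget) + 6 no longer applies, and Clicks = 0.
Installs = 2*Clicks - 2*Reach - 5  [with Clicks=0, Reach=0]  = -5
Without intervention: Clicks = max(Reach, Budget) + 6  [with Reach=0, Budget=2]  = 8; Installs = 2*Clicks - 2*Reach - 5  [with Clicks=8, Reach=0]  = 11.
Change = -5 − 11 = -16.

-16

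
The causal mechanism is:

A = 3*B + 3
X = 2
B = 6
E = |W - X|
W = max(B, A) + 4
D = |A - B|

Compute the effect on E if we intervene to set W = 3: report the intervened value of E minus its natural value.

Intervening sets W = 3 and removes its equation (W = max(B, A) + 4).
E = |W - X|  [with W=3, X=2]  = 1
Without intervention: A = 3*B + 3  [with B=6]  = 21; W = max(B, A) + 4  [with B=6, A=21]  = 25; E = |W - X|  [with W=25, X=2]  = 23.
Change = 1 − 23 = -22.

-22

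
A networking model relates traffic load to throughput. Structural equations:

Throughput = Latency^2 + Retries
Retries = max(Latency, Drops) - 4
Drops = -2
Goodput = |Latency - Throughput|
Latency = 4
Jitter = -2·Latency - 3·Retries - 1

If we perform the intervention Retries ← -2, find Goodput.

The intervention breaks the incoming arrows to Retries: Retries = max(Latency, Drops) - 4 no longer applies, and Retries = -2.
Throughput = Latency^2 + Retries  [with Latency=4, Retries=-2]  = 14
Goodput = |Latency - Throughput|  [with Latency=4, Throughput=14]  = 10

10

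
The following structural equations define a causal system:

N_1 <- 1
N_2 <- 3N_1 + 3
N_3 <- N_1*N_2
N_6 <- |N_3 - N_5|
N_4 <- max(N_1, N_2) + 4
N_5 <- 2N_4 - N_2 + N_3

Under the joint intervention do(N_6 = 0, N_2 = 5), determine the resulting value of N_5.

18

The joint intervention fixes N_6 = 0, N_2 = 5, removing each variable's own equation.
N_3 = N_1*N_2  [with N_1=1, N_2=5]  = 5
N_4 = max(N_1, N_2) + 4  [with N_1=1, N_2=5]  = 9
N_5 = 2N_4 - N_2 + N_3  [with N_4=9, N_2=5, N_3=5]  = 18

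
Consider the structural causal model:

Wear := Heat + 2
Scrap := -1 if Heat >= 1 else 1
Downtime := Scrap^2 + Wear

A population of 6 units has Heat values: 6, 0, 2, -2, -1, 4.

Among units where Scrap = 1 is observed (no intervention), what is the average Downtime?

Conditioning on Scrap=1 selects the 3 unit(s) with Heat ∈ {0, -2, -1}. Their Downtime values: 3, 1, 2. Mean = 2.

2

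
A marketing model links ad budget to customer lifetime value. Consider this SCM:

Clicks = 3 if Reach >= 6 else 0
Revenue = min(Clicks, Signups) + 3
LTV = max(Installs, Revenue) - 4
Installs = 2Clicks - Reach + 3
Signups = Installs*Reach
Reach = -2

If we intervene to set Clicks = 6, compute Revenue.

-31

do(Clicks=6) replaces the equation Clicks = 3 if Reach >= 6 else 0 with the constant Clicks = 6.
Installs = 2Clicks - Reach + 3  [with Clicks=6, Reach=-2]  = 17
Signups = Installs*Reach  [with Installs=17, Reach=-2]  = -34
Revenue = min(Clicks, Signups) + 3  [with Clicks=6, Signups=-34]  = -31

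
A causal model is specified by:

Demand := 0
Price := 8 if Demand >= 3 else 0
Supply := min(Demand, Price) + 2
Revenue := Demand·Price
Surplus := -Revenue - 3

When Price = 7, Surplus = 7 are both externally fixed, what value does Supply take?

2

Under do(Price = 7, Surplus = 7), each intervened variable's structural equation is replaced by its fixed value.
Supply = min(Demand, Price) + 2  [with Demand=0, Price=7]  = 2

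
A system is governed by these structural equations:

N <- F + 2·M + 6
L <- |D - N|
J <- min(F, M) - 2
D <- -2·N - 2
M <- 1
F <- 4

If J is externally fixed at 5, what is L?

do(J=5) replaces the equation J <- min(F, M) - 2 with the constant J = 5.
Since L is not a descendant of the intervened variable, it is unaffected.
N = F + 2·M + 6  [with F=4, M=1]  = 12
D = -2·N - 2  [with N=12]  = -26
L = |D - N|  [with D=-26, N=12]  = 38

38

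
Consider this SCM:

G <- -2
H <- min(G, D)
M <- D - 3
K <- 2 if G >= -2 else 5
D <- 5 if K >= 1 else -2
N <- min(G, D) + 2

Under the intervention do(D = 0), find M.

The intervention breaks the incoming arrows to D: D <- 5 if K >= 1 else -2 no longer applies, and D = 0.
M = D - 3  [with D=0]  = -3

-3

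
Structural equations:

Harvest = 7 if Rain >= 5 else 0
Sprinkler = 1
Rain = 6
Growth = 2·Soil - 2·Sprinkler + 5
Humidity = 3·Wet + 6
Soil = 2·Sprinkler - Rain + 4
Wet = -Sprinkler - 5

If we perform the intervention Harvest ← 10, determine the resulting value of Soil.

Intervening sets Harvest = 10 and removes its equation (Harvest = 7 if Rain >= 5 else 0).
Soil is not downstream of the intervention, so its value is determined by the original equations.
Soil = 2·Sprinkler - Rain + 4  [with Sprinkler=1, Rain=6]  = 0

0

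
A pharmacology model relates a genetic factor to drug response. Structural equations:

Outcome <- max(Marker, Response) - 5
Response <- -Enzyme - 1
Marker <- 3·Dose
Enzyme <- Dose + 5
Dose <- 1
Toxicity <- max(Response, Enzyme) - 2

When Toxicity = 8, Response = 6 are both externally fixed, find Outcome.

1

Setting Toxicity = 8, Response = 6 by intervention discards those variables' equations.
Marker = 3·Dose  [with Dose=1]  = 3
Outcome = max(Marker, Response) - 5  [with Marker=3, Response=6]  = 1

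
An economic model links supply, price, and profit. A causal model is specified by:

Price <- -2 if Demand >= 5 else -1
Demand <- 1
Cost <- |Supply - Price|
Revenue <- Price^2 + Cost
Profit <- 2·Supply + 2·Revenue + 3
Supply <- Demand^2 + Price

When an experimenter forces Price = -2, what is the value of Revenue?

5

do(Price=-2) replaces the equation Price <- -2 if Demand >= 5 else -1 with the constant Price = -2.
Supply = Demand^2 + Price  [with Demand=1, Price=-2]  = -1
Cost = |Supply - Price|  [with Supply=-1, Price=-2]  = 1
Revenue = Price^2 + Cost  [with Price=-2, Cost=1]  = 5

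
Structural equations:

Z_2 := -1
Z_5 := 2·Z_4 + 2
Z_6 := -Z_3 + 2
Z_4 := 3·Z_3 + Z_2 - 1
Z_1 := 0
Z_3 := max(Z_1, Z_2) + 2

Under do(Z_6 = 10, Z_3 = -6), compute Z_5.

-38

Under do(Z_6 = 10, Z_3 = -6), each intervened variable's structural equation is replaced by its fixed value.
Z_4 = 3·Z_3 + Z_2 - 1  [with Z_3=-6, Z_2=-1]  = -20
Z_5 = 2·Z_4 + 2  [with Z_4=-20]  = -38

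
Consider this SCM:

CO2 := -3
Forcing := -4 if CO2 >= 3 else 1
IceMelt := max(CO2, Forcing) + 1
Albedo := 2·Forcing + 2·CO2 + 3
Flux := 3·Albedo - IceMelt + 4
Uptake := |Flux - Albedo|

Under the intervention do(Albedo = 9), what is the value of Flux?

29

Intervening sets Albedo = 9 and removes its equation (Albedo := 2·Forcing + 2·CO2 + 3).
Forcing = -4 if CO2 >= 3 else 1  [with CO2=-3]  = 1
IceMelt = max(CO2, Forcing) + 1  [with CO2=-3, Forcing=1]  = 2
Flux = 3·Albedo - IceMelt + 4  [with Albedo=9, IceMelt=2]  = 29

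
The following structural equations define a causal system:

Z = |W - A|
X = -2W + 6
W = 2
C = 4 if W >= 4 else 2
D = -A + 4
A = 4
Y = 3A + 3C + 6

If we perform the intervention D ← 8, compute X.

The intervention breaks the incoming arrows to D: D = -A + 4 no longer applies, and D = 8.
No directed path runs from D to X, so X keeps its natural value.
X = -2W + 6  [with W=2]  = 2

2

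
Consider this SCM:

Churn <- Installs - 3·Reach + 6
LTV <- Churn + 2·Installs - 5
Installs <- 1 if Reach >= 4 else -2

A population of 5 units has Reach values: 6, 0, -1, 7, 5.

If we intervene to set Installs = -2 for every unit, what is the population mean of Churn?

-6.2

Every unit gets Installs=-2 under the intervention. Churn values become -14, 4, 7, -17, -11; E[Churn|do(Installs=-2)] = -6.2.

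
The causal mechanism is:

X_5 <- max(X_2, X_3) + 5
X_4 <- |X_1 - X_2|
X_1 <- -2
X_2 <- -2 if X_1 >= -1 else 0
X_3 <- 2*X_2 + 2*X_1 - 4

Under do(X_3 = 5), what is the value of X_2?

Under do(X_3=5), the mechanism X_3 <- 2*X_2 + 2*X_1 - 4 is discarded; X_3 is fixed at 5.
Since X_2 is not a descendant of the intervened variable, it is unaffected.
X_2 = -2 if X_1 >= -1 else 0  [with X_1=-2]  = 0

0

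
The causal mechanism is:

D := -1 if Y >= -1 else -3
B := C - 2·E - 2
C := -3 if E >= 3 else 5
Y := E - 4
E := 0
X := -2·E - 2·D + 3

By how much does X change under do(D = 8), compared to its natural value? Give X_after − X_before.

-22

Under do(D=8), the mechanism D := -1 if Y >= -1 else -3 is discarded; D is fixed at 8.
X = -2·E - 2·D + 3  [with E=0, D=8]  = -13
Without intervention: Y = E - 4  [with E=0]  = -4; D = -1 if Y >= -1 else -3  [with Y=-4]  = -3; X = -2·E - 2·D + 3  [with E=0, D=-3]  = 9.
Change = -13 − 9 = -22.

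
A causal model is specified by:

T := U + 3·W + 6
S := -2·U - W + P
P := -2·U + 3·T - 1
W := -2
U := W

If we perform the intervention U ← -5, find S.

6

do(U=-5) replaces the equation U := W with the constant U = -5.
T = U + 3·W + 6  [with U=-5, W=-2]  = -5
P = -2·U + 3·T - 1  [with U=-5, T=-5]  = -6
S = -2·U - W + P  [with U=-5, W=-2, P=-6]  = 6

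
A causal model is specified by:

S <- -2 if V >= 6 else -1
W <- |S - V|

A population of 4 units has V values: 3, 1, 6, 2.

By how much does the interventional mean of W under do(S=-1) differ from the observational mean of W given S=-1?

1

Every unit gets S=-1 under the intervention. W values become 4, 2, 7, 3; E[W|do(S=-1)] = 4.
Observing S=-1 restricts to units where S's equation naturally yields -1: V ∈ {3, 1, 2}. In that subpopulation W = 4, 2, 3, mean 3.
Difference = 4 − 3 = 1.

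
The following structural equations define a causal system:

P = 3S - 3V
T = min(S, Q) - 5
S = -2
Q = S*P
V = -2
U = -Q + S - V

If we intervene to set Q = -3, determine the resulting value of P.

Under do(Q=-3), the mechanism Q = S*P is discarded; Q is fixed at -3.
Since P is not a descendant of the intervened variable, it is unaffected.
P = 3S - 3V  [with S=-2, V=-2]  = 0

0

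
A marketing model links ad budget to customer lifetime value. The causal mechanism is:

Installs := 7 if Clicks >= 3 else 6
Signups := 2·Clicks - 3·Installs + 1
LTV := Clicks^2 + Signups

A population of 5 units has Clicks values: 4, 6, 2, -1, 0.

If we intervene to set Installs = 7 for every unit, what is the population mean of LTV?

Every unit gets Installs=7 under the intervention. LTV values become 4, 28, -12, -21, -20; E[LTV|do(Installs=7)] = -4.2.

-4.2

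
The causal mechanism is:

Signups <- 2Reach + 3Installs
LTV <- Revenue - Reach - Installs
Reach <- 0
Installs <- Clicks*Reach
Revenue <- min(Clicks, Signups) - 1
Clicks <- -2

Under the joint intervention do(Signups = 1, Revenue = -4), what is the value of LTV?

-4

The joint intervention fixes Signups = 1, Revenue = -4, removing each variable's own equation.
Installs = Clicks*Reach  [with Clicks=-2, Reach=0]  = 0
LTV = Revenue - Reach - Installs  [with Revenue=-4, Reach=0, Installs=0]  = -4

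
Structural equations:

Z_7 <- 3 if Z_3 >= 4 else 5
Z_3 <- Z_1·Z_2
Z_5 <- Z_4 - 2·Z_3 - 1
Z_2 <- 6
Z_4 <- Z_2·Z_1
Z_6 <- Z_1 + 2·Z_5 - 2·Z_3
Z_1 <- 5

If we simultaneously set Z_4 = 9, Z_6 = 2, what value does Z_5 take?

-52

Setting Z_4 = 9, Z_6 = 2 by intervention discards those variables' equations.
Z_3 = Z_1·Z_2  [with Z_1=5, Z_2=6]  = 30
Z_5 = Z_4 - 2·Z_3 - 1  [with Z_4=9, Z_3=30]  = -52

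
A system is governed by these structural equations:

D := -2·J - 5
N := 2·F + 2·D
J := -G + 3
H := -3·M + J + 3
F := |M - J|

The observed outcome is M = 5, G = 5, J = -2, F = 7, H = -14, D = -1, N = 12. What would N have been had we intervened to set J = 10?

-40

The intervention breaks the incoming arrows to J: J := -G + 3 no longer applies, and J = 10.
F = |M - J|  [with M=5, J=10]  = 5
D = -2·J - 5  [with J=10]  = -25
N = 2·F + 2·D  [with F=5, D=-25]  = -40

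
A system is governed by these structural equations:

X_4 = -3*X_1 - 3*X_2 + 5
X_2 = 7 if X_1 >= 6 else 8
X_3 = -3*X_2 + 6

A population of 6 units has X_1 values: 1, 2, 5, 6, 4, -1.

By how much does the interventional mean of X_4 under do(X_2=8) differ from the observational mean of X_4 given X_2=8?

The intervention sets X_2=8 in all 6 units regardless of X_1. Recomputing X_4 per unit gives -22, -25, -34, -37, -31, -16; average -27.5.
E[X_4|X_2=8] averages over only the 5 units with X_2=8 (X_1 = 1, 2, 5, 4, -1): X_4 = -22, -25, -34, -31, -16, mean -25.6.
Difference = -27.5 − (-25.6) = -1.9.

-1.9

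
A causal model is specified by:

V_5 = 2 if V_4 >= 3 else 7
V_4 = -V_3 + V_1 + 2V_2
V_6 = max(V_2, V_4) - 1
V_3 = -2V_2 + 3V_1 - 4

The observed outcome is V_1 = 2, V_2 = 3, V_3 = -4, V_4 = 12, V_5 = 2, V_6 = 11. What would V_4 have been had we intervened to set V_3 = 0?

The intervention breaks the incoming arrows to V_3: V_3 = -2V_2 + 3V_1 - 4 no longer applies, and V_3 = 0.
V_4 = -V_3 + V_1 + 2V_2  [with V_3=0, V_1=2, V_2=3]  = 8

8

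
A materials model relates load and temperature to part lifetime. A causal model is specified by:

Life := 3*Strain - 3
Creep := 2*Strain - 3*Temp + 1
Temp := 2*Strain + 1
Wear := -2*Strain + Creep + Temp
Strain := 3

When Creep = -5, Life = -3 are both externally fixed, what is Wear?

The joint intervention fixes Creep = -5, Life = -3, removing each variable's own equation.
Temp = 2*Strain + 1  [with Strain=3]  = 7
Wear = -2*Strain + Creep + Temp  [with Strain=3, Creep=-5, Temp=7]  = -4

-4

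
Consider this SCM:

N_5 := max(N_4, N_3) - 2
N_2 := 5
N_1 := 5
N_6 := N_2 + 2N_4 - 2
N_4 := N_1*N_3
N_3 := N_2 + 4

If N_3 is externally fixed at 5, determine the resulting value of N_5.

23

do(N_3=5) replaces the equation N_3 := N_2 + 4 with the constant N_3 = 5.
N_4 = N_1*N_3  [with N_1=5, N_3=5]  = 25
N_5 = max(N_4, N_3) - 2  [with N_4=25, N_3=5]  = 23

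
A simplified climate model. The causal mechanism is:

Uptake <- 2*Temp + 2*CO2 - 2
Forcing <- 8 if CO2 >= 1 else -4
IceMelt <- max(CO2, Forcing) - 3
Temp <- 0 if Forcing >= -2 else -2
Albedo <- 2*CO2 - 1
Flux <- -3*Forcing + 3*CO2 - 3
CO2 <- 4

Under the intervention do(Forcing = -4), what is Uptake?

2

Under do(Forcing=-4), the mechanism Forcing <- 8 if CO2 >= 1 else -4 is discarded; Forcing is fixed at -4.
Temp = 0 if Forcing >= -2 else -2  [with Forcing=-4]  = -2
Uptake = 2*Temp + 2*CO2 - 2  [with Temp=-2, CO2=4]  = 2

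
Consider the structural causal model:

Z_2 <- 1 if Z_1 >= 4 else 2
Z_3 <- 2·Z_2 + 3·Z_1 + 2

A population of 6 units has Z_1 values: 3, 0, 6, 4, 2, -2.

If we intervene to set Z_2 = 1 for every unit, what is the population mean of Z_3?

do(Z_2=1) breaks Z_2's dependence on Z_1. With Z_2=1 fixed, Z_3 across the units is 13, 4, 22, 16, 10, -2, mean 10.5.

10.5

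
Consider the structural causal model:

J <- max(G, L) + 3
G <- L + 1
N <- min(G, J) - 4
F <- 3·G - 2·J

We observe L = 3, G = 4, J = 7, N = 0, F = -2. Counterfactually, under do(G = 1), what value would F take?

do(G=1) replaces the equation G <- L + 1 with the constant G = 1.
J = max(G, L) + 3  [with G=1, L=3]  = 6
F = 3·G - 2·J  [with G=1, J=6]  = -9

-9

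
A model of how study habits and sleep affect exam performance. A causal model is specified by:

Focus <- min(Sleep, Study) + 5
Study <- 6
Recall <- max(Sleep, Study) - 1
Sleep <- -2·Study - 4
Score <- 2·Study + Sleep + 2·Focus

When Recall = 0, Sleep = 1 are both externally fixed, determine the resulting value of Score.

Setting Recall = 0, Sleep = 1 by intervention discards those variables' equations.
Focus = min(Sleep, Study) + 5  [with Sleep=1, Study=6]  = 6
Score = 2·Study + Sleep + 2·Focus  [with Study=6, Sleep=1, Focus=6]  = 25

25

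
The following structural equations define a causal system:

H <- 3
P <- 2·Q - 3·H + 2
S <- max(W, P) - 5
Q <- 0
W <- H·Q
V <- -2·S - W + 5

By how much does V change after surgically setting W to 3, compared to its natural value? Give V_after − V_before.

-9

Under do(W=3), the mechanism W <- H·Q is discarded; W is fixed at 3.
P = 2·Q - 3·H + 2  [with Q=0, H=3]  = -7
S = max(W, P) - 5  [with W=3, P=-7]  = -2
V = -2·S - W + 5  [with S=-2, W=3]  = 6
Without intervention: P = 2·Q - 3·H + 2  [with Q=0, H=3]  = -7; W = H·Q  [with H=3, Q=0]  = 0; S = max(W, P) - 5  [with W=0, P=-7]  = -5; V = -2·S - W + 5  [with S=-5, W=0]  = 15.
Change = 6 − 15 = -9.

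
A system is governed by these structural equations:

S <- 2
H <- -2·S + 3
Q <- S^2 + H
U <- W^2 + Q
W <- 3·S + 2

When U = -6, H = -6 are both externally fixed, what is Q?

Setting U = -6, H = -6 by intervention discards those variables' equations.
Q = S^2 + H  [with S=2, H=-6]  = -2

-2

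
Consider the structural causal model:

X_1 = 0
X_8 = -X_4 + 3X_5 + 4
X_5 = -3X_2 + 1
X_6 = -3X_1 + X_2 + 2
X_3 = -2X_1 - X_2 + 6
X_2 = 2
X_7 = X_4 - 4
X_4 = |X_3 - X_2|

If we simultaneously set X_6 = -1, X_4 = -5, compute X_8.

-6

Under do(X_6 = -1, X_4 = -5), each intervened variable's structural equation is replaced by its fixed value.
X_5 = -3X_2 + 1  [with X_2=2]  = -5
X_8 = -X_4 + 3X_5 + 4  [with X_4=-5, X_5=-5]  = -6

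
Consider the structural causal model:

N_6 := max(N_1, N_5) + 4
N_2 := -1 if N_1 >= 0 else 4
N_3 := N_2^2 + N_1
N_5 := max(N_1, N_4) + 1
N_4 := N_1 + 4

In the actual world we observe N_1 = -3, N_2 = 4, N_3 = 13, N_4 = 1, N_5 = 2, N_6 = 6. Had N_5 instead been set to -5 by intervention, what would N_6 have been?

The intervention breaks the incoming arrows to N_5: N_5 := max(N_1, N_4) + 1 no longer applies, and N_5 = -5.
N_6 = max(N_1, N_5) + 4  [with N_1=-3, N_5=-5]  = 1

1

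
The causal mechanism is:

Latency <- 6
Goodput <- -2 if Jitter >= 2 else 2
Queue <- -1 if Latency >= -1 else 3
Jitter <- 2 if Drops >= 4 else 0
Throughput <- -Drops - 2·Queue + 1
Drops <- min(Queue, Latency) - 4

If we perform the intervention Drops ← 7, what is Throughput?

-4

do(Drops=7) replaces the equation Drops <- min(Queue, Latency) - 4 with the constant Drops = 7.
Queue = -1 if Latency >= -1 else 3  [with Latency=6]  = -1
Throughput = -Drops - 2·Queue + 1  [with Drops=7, Queue=-1]  = -4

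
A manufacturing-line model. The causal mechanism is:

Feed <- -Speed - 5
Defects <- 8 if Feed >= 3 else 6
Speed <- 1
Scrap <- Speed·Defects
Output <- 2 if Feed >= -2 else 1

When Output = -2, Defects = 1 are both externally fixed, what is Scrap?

Under do(Output = -2, Defects = 1), each intervened variable's structural equation is replaced by its fixed value.
Scrap = Speed·Defects  [with Speed=1, Defects=1]  = 1

1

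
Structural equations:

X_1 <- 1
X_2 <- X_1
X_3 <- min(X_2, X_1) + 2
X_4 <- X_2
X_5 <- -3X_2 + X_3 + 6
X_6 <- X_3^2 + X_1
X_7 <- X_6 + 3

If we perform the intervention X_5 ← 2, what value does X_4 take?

1

The intervention breaks the incoming arrows to X_5: X_5 <- -3X_2 + X_3 + 6 no longer applies, and X_5 = 2.
Since X_4 is not a descendant of the intervened variable, it is unaffected.
X_2 = X_1  [with X_1=1]  = 1
X_4 = X_2  [with X_2=1]  = 1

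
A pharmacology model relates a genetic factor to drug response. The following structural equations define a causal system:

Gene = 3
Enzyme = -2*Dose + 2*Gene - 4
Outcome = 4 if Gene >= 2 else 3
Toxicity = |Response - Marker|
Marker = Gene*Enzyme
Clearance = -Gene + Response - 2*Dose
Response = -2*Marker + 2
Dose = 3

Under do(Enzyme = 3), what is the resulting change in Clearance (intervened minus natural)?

The intervention breaks the incoming arrows to Enzyme: Enzyme = -2*Dose + 2*Gene - 4 no longer applies, and Enzyme = 3.
Marker = Gene*Enzyme  [with Gene=3, Enzyme=3]  = 9
Response = -2*Marker + 2  [with Marker=9]  = -16
Clearance = -Gene + Response - 2*Dose  [with Gene=3, Response=-16, Dose=3]  = -25
Without intervention: Enzyme = -2*Dose + 2*Gene - 4  [with Dose=3, Gene=3]  = -4; Marker = Gene*Enzyme  [with Gene=3, Enzyme=-4]  = -12; Response = -2*Marker + 2  [with Marker=-12]  = 26; Clearance = -Gene + Response - 2*Dose  [with Gene=3, Response=26, Dose=3]  = 17.
Change = -25 − 17 = -42.

-42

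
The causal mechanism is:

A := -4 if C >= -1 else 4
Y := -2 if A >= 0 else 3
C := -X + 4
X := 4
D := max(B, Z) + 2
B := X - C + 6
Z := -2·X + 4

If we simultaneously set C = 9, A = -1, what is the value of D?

3

Setting C = 9, A = -1 by intervention discards those variables' equations.
Z = -2·X + 4  [with X=4]  = -4
B = X - C + 6  [with X=4, C=9]  = 1
D = max(B, Z) + 2  [with B=1, Z=-4]  = 3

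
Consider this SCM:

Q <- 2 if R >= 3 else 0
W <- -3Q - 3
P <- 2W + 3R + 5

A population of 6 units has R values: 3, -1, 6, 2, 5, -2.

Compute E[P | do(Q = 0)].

5.5

The intervention sets Q=0 in all 6 units regardless of R. Recomputing P per unit gives 8, -4, 17, 5, 14, -7; average 5.5.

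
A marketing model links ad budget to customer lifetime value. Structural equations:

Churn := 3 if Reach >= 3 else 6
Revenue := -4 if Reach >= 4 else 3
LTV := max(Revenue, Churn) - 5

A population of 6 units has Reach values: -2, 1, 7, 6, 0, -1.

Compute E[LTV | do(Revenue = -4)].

0

The intervention sets Revenue=-4 in all 6 units regardless of Reach. Recomputing LTV per unit gives 1, 1, -2, -2, 1, 1; average 0.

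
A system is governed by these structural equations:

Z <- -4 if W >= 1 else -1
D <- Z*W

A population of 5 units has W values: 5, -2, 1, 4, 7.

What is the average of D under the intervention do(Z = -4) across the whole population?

-12

Every unit gets Z=-4 under the intervention. D values become -20, 8, -4, -16, -28; E[D|do(Z=-4)] = -12.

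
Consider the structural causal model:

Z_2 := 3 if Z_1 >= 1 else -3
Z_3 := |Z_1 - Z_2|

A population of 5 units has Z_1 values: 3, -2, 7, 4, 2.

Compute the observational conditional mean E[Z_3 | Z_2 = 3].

Observing Z_2=3 restricts to units where Z_2's equation naturally yields 3: Z_1 ∈ {3, 7, 4, 2}. In that subpopulation Z_3 = 0, 4, 1, 1, mean 1.5.

1.5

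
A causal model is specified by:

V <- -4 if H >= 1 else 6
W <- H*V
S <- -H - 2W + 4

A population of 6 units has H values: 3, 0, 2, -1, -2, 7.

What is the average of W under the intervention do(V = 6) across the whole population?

9

do(V=6) breaks V's dependence on H. With V=6 fixed, W across the units is 18, 0, 12, -6, -12, 42, mean 9.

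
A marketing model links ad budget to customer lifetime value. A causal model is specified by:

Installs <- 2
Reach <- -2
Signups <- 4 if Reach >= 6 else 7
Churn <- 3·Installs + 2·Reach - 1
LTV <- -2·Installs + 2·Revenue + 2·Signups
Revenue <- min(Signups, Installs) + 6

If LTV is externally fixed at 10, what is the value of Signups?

7

do(LTV=10) replaces the equation LTV <- -2·Installs + 2·Revenue + 2·Signups with the constant LTV = 10.
Signups is not downstream of the intervention, so its value is determined by the original equations.
Signups = 4 if Reach >= 6 else 7  [with Reach=-2]  = 7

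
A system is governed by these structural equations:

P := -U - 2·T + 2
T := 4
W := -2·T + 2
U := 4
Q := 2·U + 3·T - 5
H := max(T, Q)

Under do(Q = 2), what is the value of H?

4

do(Q=2) replaces the equation Q := 2·U + 3·T - 5 with the constant Q = 2.
H = max(T, Q)  [with T=4, Q=2]  = 4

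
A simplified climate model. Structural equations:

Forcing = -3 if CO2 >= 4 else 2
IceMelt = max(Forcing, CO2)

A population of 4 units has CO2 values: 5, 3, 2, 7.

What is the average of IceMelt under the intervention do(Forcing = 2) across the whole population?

4.25

Under do(Forcing=2), Forcing's equation is replaced by Forcing=2 for every unit. Per-unit IceMelt: 5, 3, 2, 7. Mean = 4.25.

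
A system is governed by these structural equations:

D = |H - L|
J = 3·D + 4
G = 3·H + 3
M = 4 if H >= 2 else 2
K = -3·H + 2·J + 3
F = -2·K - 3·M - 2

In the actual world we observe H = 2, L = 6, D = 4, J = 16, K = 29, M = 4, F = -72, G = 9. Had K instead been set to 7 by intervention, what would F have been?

-28

Under do(K=7), the mechanism K = -3·H + 2·J + 3 is discarded; K is fixed at 7.
M = 4 if H >= 2 else 2  [with H=2]  = 4
F = -2·K - 3·M - 2  [with K=7, M=4]  = -28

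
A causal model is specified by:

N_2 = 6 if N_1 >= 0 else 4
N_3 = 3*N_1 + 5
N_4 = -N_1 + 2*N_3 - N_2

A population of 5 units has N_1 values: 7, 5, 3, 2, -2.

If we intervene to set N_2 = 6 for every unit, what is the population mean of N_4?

19

do(N_2=6) breaks N_2's dependence on N_1. With N_2=6 fixed, N_4 across the units is 39, 29, 19, 14, -6, mean 19.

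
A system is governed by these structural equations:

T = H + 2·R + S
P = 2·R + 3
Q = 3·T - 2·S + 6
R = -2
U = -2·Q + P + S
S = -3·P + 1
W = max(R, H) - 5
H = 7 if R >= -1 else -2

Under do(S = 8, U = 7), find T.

2

Setting S = 8, U = 7 by intervention discards those variables' equations.
H = 7 if R >= -1 else -2  [with R=-2]  = -2
T = H + 2·R + S  [with H=-2, R=-2, S=8]  = 2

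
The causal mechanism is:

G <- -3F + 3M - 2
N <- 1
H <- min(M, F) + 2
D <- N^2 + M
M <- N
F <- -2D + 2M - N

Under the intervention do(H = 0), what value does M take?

Under do(H=0), the mechanism H <- min(M, F) + 2 is discarded; H is fixed at 0.
No directed path runs from H to M, so M keeps its natural value.
M = N  [with N=1]  = 1

1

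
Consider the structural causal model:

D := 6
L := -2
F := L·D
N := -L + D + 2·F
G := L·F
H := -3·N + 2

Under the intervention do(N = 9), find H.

Under do(N=9), the mechanism N := -L + D + 2·F is discarded; N is fixed at 9.
H = -3·N + 2  [with N=9]  = -25

-25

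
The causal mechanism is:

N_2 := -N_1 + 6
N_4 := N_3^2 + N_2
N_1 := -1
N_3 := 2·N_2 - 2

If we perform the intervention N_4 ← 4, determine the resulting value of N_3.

12

Under do(N_4=4), the mechanism N_4 := N_3^2 + N_2 is discarded; N_4 is fixed at 4.
Since N_3 is not a descendant of the intervened variable, it is unaffected.
N_2 = -N_1 + 6  [with N_1=-1]  = 7
N_3 = 2·N_2 - 2  [with N_2=7]  = 12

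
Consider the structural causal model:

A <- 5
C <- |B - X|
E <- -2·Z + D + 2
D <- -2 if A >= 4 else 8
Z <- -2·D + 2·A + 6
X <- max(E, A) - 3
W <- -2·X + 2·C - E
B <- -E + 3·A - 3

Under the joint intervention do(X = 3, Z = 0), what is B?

12

The joint intervention fixes X = 3, Z = 0, removing each variable's own equation.
D = -2 if A >= 4 else 8  [with A=5]  = -2
E = -2·Z + D + 2  [with Z=0, D=-2]  = 0
B = -E + 3·A - 3  [with E=0, A=5]  = 12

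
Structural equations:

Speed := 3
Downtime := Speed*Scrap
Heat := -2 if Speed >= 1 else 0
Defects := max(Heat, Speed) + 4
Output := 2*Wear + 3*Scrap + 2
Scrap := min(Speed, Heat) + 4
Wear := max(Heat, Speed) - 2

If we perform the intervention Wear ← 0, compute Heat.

Under do(Wear=0), the mechanism Wear := max(Heat, Speed) - 2 is discarded; Wear is fixed at 0.
Since Heat is not a descendant of the intervened variable, it is unaffected.
Heat = -2 if Speed >= 1 else 0  [with Speed=3]  = -2

-2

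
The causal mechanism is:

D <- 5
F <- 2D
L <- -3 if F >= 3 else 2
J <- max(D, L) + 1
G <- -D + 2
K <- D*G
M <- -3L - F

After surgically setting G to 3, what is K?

The intervention breaks the incoming arrows to G: G <- -D + 2 no longer applies, and G = 3.
K = D*G  [with D=5, G=3]  = 15

15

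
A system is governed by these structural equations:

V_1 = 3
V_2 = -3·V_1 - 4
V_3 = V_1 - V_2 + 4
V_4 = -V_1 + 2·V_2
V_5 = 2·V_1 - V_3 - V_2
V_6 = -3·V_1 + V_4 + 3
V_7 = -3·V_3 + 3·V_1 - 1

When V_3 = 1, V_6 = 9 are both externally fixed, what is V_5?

The joint intervention fixes V_3 = 1, V_6 = 9, removing each variable's own equation.
V_2 = -3·V_1 - 4  [with V_1=3]  = -13
V_5 = 2·V_1 - V_3 - V_2  [with V_1=3, V_3=1, V_2=-13]  = 18

18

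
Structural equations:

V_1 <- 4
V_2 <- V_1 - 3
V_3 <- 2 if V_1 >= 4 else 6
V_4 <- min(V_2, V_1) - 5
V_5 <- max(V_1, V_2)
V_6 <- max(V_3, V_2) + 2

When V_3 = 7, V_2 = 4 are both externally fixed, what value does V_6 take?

Setting V_3 = 7, V_2 = 4 by intervention discards those variables' equations.
V_6 = max(V_3, V_2) + 2  [with V_3=7, V_2=4]  = 9

9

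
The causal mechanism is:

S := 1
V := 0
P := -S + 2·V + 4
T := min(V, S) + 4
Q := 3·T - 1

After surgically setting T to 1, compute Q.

Intervening sets T = 1 and removes its equation (T := min(V, S) + 4).
Q = 3·T - 1  [with T=1]  = 2

2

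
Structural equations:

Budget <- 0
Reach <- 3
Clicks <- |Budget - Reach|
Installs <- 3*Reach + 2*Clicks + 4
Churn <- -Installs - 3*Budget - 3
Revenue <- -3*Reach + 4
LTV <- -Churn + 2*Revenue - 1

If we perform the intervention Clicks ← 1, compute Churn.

do(Clicks=1) replaces the equation Clicks <- |Budget - Reach| with the constant Clicks = 1.
Installs = 3*Reach + 2*Clicks + 4  [with Reach=3, Clicks=1]  = 15
Churn = -Installs - 3*Budget - 3  [with Installs=15, Budget=0]  = -18

-18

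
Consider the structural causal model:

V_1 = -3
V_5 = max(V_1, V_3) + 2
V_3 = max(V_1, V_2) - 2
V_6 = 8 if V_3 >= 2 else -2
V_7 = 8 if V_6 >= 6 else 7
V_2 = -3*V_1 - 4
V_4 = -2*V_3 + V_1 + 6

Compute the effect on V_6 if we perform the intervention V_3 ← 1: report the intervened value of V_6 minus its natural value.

The intervention breaks the incoming arrows to V_3: V_3 = max(V_1, V_2) - 2 no longer applies, and V_3 = 1.
V_6 = 8 if V_3 >= 2 else -2  [with V_3=1]  = -2
Without intervention: V_2 = -3*V_1 - 4  [with V_1=-3]  = 5; V_3 = max(V_1, V_2) - 2  [with V_1=-3, V_2=5]  = 3; V_6 = 8 if V_3 >= 2 else -2  [with V_3=3]  = 8.
Change = -2 − 8 = -10.

-10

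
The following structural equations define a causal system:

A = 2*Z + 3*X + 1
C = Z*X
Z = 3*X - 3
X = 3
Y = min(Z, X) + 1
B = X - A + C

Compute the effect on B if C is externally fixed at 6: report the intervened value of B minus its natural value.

Under do(C=6), the mechanism C = Z*X is discarded; C is fixed at 6.
Z = 3*X - 3  [with X=3]  = 6
A = 2*Z + 3*X + 1  [with Z=6, X=3]  = 22
B = X - A + C  [with X=3, A=22, C=6]  = -13
Without intervention: Z = 3*X - 3  [with X=3]  = 6; C = Z*X  [with Z=6, X=3]  = 18; A = 2*Z + 3*X + 1  [with Z=6, X=3]  = 22; B = X - A + C  [with X=3, A=22, C=18]  = -1.
Change = -13 − (-1) = -12.

-12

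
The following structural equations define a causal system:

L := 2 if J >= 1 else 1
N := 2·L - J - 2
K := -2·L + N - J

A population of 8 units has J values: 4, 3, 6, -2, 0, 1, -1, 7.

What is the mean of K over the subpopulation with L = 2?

-10.4

Observing L=2 restricts to units where L's equation naturally yields 2: J ∈ {4, 3, 6, 1, 7}. In that subpopulation K = -10, -8, -14, -4, -16, mean -10.4.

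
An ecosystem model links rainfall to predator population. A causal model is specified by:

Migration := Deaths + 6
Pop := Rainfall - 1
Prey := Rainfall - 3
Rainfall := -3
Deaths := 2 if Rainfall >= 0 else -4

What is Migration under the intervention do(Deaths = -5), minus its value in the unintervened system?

The intervention breaks the incoming arrows to Deaths: Deaths := 2 if Rainfall >= 0 else -4 no longer applies, and Deaths = -5.
Migration = Deaths + 6  [with Deaths=-5]  = 1
Without intervention: Deaths = 2 if Rainfall >= 0 else -4  [with Rainfall=-3]  = -4; Migration = Deaths + 6  [with Deaths=-4]  = 2.
Change = 1 − 2 = -1.

-1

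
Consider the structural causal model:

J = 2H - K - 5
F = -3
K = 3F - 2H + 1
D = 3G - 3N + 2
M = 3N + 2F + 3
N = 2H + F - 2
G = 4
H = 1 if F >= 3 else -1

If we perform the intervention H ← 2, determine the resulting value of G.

Under do(H=2), the mechanism H = 1 if F >= 3 else -1 is discarded; H is fixed at 2.
G is not downstream of the intervention, so its value is determined by the original equations.

4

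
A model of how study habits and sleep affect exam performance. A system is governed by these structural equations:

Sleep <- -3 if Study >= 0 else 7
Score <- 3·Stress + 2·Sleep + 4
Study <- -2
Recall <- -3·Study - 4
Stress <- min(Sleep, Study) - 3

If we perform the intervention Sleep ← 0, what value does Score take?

Under do(Sleep=0), the mechanism Sleep <- -3 if Study >= 0 else 7 is discarded; Sleep is fixed at 0.
Stress = min(Sleep, Study) - 3  [with Sleep=0, Study=-2]  = -5
Score = 3·Stress + 2·Sleep + 4  [with Stress=-5, Sleep=0]  = -11

-11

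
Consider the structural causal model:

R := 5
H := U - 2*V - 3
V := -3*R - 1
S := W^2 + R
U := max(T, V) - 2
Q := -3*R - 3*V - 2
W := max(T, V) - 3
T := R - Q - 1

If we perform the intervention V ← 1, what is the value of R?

Under do(V=1), the mechanism V := -3*R - 1 is discarded; V is fixed at 1.
R is not downstream of the intervention, so its value is determined by the original equations.

5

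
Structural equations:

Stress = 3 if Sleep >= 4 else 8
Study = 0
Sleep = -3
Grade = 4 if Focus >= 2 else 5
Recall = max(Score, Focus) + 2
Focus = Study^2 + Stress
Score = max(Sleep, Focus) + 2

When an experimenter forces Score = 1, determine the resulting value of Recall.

10

The intervention breaks the incoming arrows to Score: Score = max(Sleep, Focus) + 2 no longer applies, and Score = 1.
Stress = 3 if Sleep >= 4 else 8  [with Sleep=-3]  = 8
Focus = Study^2 + Stress  [with Study=0, Stress=8]  = 8
Recall = max(Score, Focus) + 2  [with Score=1, Focus=8]  = 10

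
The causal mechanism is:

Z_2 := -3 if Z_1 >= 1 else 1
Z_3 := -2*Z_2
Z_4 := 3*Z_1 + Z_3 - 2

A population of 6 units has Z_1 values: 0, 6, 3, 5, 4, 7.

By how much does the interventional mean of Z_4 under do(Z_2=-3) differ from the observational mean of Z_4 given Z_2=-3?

The intervention sets Z_2=-3 in all 6 units regardless of Z_1. Recomputing Z_4 per unit gives 4, 22, 13, 19, 16, 25; average 16.5.
Conditioning on Z_2=-3 selects the 5 unit(s) with Z_1 ∈ {6, 3, 5, 4, 7}. Their Z_4 values: 22, 13, 19, 16, 25. Mean = 19.
Difference = 16.5 − 19 = -2.5.

-2.5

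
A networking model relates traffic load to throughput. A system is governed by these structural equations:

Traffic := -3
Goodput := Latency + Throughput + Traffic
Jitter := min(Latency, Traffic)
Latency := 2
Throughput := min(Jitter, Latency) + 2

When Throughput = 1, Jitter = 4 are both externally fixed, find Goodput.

0

The joint intervention fixes Throughput = 1, Jitter = 4, removing each variable's own equation.
Goodput = Latency + Throughput + Traffic  [with Latency=2, Throughput=1, Traffic=-3]  = 0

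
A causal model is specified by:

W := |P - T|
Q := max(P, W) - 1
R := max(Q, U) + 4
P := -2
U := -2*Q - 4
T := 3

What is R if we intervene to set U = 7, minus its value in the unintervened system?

3

The intervention breaks the incoming arrows to U: U := -2*Q - 4 no longer applies, and U = 7.
W = |P - T|  [with P=-2, T=3]  = 5
Q = max(P, W) - 1  [with P=-2, W=5]  = 4
R = max(Q, U) + 4  [with Q=4, U=7]  = 11
Without intervention: W = |P - T|  [with P=-2, T=3]  = 5; Q = max(P, W) - 1  [with P=-2, W=5]  = 4; U = -2*Q - 4  [with Q=4]  = -12; R = max(Q, U) + 4  [with Q=4, U=-12]  = 8.
Change = 11 − 8 = 3.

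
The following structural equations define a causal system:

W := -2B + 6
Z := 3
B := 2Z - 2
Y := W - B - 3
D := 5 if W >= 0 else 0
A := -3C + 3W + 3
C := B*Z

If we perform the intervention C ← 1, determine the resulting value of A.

Under do(C=1), the mechanism C := B*Z is discarded; C is fixed at 1.
B = 2Z - 2  [with Z=3]  = 4
W = -2B + 6  [with B=4]  = -2
A = -3C + 3W + 3  [with C=1, W=-2]  = -6

-6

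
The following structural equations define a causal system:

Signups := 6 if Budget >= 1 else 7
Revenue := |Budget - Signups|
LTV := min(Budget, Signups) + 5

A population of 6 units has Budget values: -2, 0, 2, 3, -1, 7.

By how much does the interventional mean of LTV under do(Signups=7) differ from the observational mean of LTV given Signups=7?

do(Signups=7) breaks Signups's dependence on Budget. With Signups=7 fixed, LTV across the units is 3, 5, 7, 8, 4, 12, mean 6.5.
Conditioning on Signups=7 selects the 3 unit(s) with Budget ∈ {-2, 0, -1}. Their LTV values: 3, 5, 4. Mean = 4.
Difference = 6.5 − 4 = 2.5.

2.5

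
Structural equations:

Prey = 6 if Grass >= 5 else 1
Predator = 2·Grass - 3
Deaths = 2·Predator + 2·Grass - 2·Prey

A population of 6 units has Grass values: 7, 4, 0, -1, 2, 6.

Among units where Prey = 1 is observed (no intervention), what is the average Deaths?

E[Deaths|Prey=1] averages over only the 4 units with Prey=1 (Grass = 4, 0, -1, 2): Deaths = 16, -8, -14, 4, mean -0.5.

-0.5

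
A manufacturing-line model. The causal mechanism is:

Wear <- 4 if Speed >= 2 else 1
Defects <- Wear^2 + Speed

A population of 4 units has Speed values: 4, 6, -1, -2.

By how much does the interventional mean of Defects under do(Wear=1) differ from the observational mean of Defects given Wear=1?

3.25

Under do(Wear=1), Wear's equation is replaced by Wear=1 for every unit. Per-unit Defects: 5, 7, 0, -1. Mean = 2.75.
Conditioning on Wear=1 selects the 2 unit(s) with Speed ∈ {-1, -2}. Their Defects values: 0, -1. Mean = -0.5.
Difference = 2.75 − (-0.5) = 3.25.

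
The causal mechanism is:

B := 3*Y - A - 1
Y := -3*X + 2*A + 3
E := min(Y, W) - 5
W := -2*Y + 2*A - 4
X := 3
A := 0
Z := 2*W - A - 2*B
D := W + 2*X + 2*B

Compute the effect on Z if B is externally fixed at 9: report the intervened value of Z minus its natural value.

The intervention breaks the incoming arrows to B: B := 3*Y - A - 1 no longer applies, and B = 9.
Y = -3*X + 2*A + 3  [with X=3, A=0]  = -6
W = -2*Y + 2*A - 4  [with Y=-6, A=0]  = 8
Z = 2*W - A - 2*B  [with W=8, A=0, B=9]  = -2
Without intervention: Y = -3*X + 2*A + 3  [with X=3, A=0]  = -6; B = 3*Y - A - 1  [with Y=-6, A=0]  = -19; W = -2*Y + 2*A - 4  [with Y=-6, A=0]  = 8; Z = 2*W - A - 2*B  [with W=8, A=0, B=-19]  = 54.
Change = -2 − 54 = -56.

-56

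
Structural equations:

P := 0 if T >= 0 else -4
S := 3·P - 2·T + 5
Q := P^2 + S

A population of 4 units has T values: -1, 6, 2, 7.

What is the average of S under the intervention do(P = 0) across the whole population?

-2

The intervention sets P=0 in all 4 units regardless of T. Recomputing S per unit gives 7, -7, 1, -9; average -2.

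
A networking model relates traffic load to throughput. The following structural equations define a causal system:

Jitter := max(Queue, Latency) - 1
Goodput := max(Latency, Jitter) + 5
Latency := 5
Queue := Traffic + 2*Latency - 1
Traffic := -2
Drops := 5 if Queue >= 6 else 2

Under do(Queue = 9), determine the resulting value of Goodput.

13

The intervention breaks the incoming arrows to Queue: Queue := Traffic + 2*Latency - 1 no longer applies, and Queue = 9.
Jitter = max(Queue, Latency) - 1  [with Queue=9, Latency=5]  = 8
Goodput = max(Latency, Jitter) + 5  [with Latency=5, Jitter=8]  = 13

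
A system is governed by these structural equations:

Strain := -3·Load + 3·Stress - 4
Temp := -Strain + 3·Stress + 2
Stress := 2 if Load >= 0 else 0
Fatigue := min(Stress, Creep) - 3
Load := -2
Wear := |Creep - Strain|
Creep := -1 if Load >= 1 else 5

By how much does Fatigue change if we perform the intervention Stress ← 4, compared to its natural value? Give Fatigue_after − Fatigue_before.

Under do(Stress=4), the mechanism Stress := 2 if Load >= 0 else 0 is discarded; Stress is fixed at 4.
Creep = -1 if Load >= 1 else 5  [with Load=-2]  = 5
Fatigue = min(Stress, Creep) - 3  [with Stress=4, Creep=5]  = 1
Without intervention: Stress = 2 if Load >= 0 else 0  [with Load=-2]  = 0; Creep = -1 if Load >= 1 else 5  [with Load=-2]  = 5; Fatigue = min(Stress, Creep) - 3  [with Stress=0, Creep=5]  = -3.
Change = 1 − (-3) = 4.

4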